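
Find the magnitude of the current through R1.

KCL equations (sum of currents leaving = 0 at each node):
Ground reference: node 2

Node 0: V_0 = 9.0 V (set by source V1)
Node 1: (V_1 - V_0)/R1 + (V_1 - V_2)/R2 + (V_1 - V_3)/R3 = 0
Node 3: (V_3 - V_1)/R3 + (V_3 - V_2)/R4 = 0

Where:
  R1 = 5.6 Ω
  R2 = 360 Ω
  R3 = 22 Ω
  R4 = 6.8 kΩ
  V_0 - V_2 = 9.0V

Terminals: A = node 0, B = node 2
Nodal analysis, taking node 2 as the 0 V reference.
Source V1 fixes V_0 = 9 V.
KCL at each unknown node (sum of currents leaving = 0; resistances in Ω):
  Node 1: (V_1 - 9)/5.6 + (V_1 - 0)/360 + (V_1 - V_3)/22 = 0
  Node 3: (V_3 - V_1)/22 + (V_3 - 0)/6800 = 0
Collecting terms (coefficients in siemens):
  0.2268·V_1 - 0.04545·V_3 = 1.607
  0.0456·V_3 - 0.04545·V_1 = 0
Determinant D = (0.2268)(0.0456) - (-0.04545)(-0.04545) = 0.008276
V_1 = [(1.607)(0.0456) - (-0.04545)(0)]/D = 8.855 V
V_3 = [(0.2268)(0) - (1.607)(-0.04545)]/D = 8.826 V
I_R1 = (V_0 - V_1)/R1 = (9 - 8.855)/5.6 = 0.0259 A
|I_R1| = 0.0259 A

Final answer: |I_R1| = 0.0259 A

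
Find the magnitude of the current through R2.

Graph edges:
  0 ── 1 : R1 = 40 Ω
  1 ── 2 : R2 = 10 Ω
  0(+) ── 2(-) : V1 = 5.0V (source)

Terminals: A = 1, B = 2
Nodal analysis, taking node 2 as the 0 V reference.
Source V1 fixes V_0 = 5 V.
KCL at each unknown node (sum of currents leaving = 0; resistances in Ω):
  Node 1: (V_1 - 5)/40 + (V_1 - 0)/10 = 0
Collecting terms: 0.125 × V_1 = 0.125  =>  V_1 = 1 V
I_R2 = (V_1 - V_2)/R2 = (1 - 0)/10 = 0.1 A
|I_R2| = 0.1 A

Final answer: |I_R2| = 0.1 A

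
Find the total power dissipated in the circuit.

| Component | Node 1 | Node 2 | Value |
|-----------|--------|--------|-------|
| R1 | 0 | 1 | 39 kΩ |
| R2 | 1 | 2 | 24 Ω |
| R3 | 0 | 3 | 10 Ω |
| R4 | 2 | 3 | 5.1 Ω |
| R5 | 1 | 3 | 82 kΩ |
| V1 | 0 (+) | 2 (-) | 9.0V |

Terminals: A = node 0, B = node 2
Nodal analysis, taking node 2 as the 0 V reference.
Source V1 fixes V_0 = 9 V.
KCL at each unknown node (sum of currents leaving = 0; resistances in Ω):
  Node 1: (V_1 - 9)/39000 + (V_1 - 0)/24 + (V_1 - V_3)/82000 = 0
  Node 3: (V_3 - 9)/10 + (V_3 - 0)/5.1 + (V_3 - V_1)/82000 = 0
Collecting terms (coefficients in siemens):
  0.0417·V_1 - 0.0000122·V_3 = 0.0002308
  0.2961·V_3 - 0.0000122·V_1 = 0.9
Determinant D = (0.0417)(0.2961) - (-0.0000122)(-0.0000122) = 0.01235
V_1 = [(0.0002308)(0.2961) - (-0.0000122)(0.9)]/D = 0.006422 V
V_3 = [(0.0417)(0.9) - (0.0002308)(-0.0000122)]/D = 3.04 V
Power in each resistor, P = (ΔV)²/R:
  P_R1 = (9 - 0.006422)²/39000 = 0.002074 W
  P_R2 = (0.006422 - 0)²/24 = 0.000001719 W
  P_R3 = (9 - 3.04)²/10 = 3.553 W
  P_R4 = (0 - 3.04)²/5.1 = 1.812 W
  P_R5 = (0.006422 - 3.04)²/82000 = 0.0001122 W
P_total = P_R1 + P_R2 + P_R3 + P_R4 + P_R5 = 5.366 W

Final answer: 5.366 W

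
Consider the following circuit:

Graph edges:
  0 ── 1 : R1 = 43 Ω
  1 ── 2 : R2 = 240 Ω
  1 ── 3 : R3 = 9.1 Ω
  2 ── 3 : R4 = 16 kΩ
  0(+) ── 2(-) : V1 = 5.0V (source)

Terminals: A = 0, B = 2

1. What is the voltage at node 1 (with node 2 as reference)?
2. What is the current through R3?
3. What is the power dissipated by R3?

Nodal analysis, taking node 2 as the 0 V reference.
Source V1 fixes V_0 = 5 V.
KCL at each unknown node (sum of currents leaving = 0; resistances in Ω):
  Node 1: (V_1 - 5)/43 + (V_1 - 0)/240 + (V_1 - V_3)/9.1 = 0
  Node 3: (V_3 - V_1)/9.1 + (V_3 - 0)/16000 = 0
Collecting terms (coefficients in siemens):
  0.1373·V_1 - 0.1099·V_3 = 0.1163
  0.11·V_3 - 0.1099·V_1 = 0
Determinant D = (0.1373)(0.11) - (-0.1099)(-0.1099) = 0.003022
V_1 = [(0.1163)(0.11) - (-0.1099)(0)]/D = 4.231 V
V_3 = [(0.1373)(0) - (0.1163)(-0.1099)]/D = 4.228 V
Part 1:
  Read off the nodal solution: V_1 = 4.231 V
Part 2:
  I_R3 = (V_1 - V_3)/R3 = (4.231 - 4.228)/9.1 = 0.0002643 A
  Magnitude: I_R3 = 0.0002643 A
Part 3:
  I_R3 = (V_1 - V_3)/R3 = (4.231 - 4.228)/9.1 = 0.0002643 A
  P_R3 = I_R3² × R3 = (0.0002643)² × 9.1 = 0.0000006355 W

Final answers:
1. V_1 = 4.231 V
2. I_R3 = 0.0002643 A
3. P_R3 = 6.355e-07 W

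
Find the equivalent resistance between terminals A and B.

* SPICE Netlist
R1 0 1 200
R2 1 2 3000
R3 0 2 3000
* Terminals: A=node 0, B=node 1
Reduce the network between node 0 (A) and node 1 (B) by series/parallel combination:
  Rs1 = R3 + R2 (series, joined only at node 2) = 3000 + 3000 = 6000 Ω
  Rp1 = R1 ‖ Rs1 (parallel, both between nodes 0 and 1) = 1/(1/200 + 1/6000) = 193.5 Ω
R_eq = 193.5 Ω

Final answer: 193.5 Ω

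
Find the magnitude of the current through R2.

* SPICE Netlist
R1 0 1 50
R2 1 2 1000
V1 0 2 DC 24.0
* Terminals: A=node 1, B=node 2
Nodal analysis, taking node 2 as the 0 V reference.
Source V1 fixes V_0 = 24 V.
KCL at each unknown node (sum of currents leaving = 0; resistances in Ω):
  Node 1: (V_1 - 24)/50 + (V_1 - 0)/1000 = 0
Collecting terms: 0.021 × V_1 = 0.48  =>  V_1 = 22.86 V
I_R2 = (V_1 - V_2)/R2 = (22.86 - 0)/1000 = 0.02286 A
|I_R2| = 0.02286 A

Final answer: |I_R2| = 0.02286 A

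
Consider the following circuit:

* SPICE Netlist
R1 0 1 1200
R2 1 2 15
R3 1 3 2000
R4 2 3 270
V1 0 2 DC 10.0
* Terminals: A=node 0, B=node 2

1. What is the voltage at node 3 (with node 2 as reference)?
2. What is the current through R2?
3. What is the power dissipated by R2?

Nodal analysis, taking node 2 as the 0 V reference.
Source V1 fixes V_0 = 10 V.
KCL at each unknown node (sum of currents leaving = 0; resistances in Ω):
  Node 1: (V_1 - 10)/1200 + (V_1 - 0)/15 + (V_1 - V_3)/2000 = 0
  Node 3: (V_3 - V_1)/2000 + (V_3 - 0)/270 = 0
Collecting terms (coefficients in siemens):
  0.068·V_1 - 0.0005·V_3 = 0.008333
  0.004204·V_3 - 0.0005·V_1 = 0
Determinant D = (0.068)(0.004204) - (-0.0005)(-0.0005) = 0.0002856
V_1 = [(0.008333)(0.004204) - (-0.0005)(0)]/D = 0.1227 V
V_3 = [(0.068)(0) - (0.008333)(-0.0005)]/D = 0.01459 V
Part 1:
  Read off the nodal solution: V_3 = 0.01459 V
Part 2:
  I_R2 = (V_1 - V_2)/R2 = (0.1227 - 0)/15 = 0.008177 A
  Magnitude: I_R2 = 0.008177 A
Part 3:
  I_R2 = (V_1 - V_2)/R2 = (0.1227 - 0)/15 = 0.008177 A
  P_R2 = I_R2² × R2 = (0.008177)² × 15 = 0.001003 W

Final answers:
1. V_3 = 0.01459 V
2. I_R2 = 0.008177 A
3. P_R2 = 0.001003 W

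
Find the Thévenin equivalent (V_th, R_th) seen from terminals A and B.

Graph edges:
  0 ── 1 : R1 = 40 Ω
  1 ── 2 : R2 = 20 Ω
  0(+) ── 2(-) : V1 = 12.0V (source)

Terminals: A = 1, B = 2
Step 1 — V_th is the open-circuit voltage V_A - V_B (nothing connected across the terminals).
Nodal analysis, taking node 2 as the 0 V reference.
Source V1 fixes V_0 = 12 V.
KCL at each unknown node (sum of currents leaving = 0; resistances in Ω):
  Node 1: (V_1 - 12)/40 + (V_1 - 0)/20 = 0
Collecting terms: 0.075 × V_1 = 0.3  =>  V_1 = 4 V
V_th = V_1 - V_2 = 4 - 0 = 4 V
Step 2 — R_th: zero the source — replace V1 by a short circuit (node 2 merges into node 0) — and find the resistance seen between A (node 1) and B (node 0).
Reduce the network between node 1 (A) and node 0 (B) by series/parallel combination:
  Rp1 = R1 ‖ R2 (parallel, both between nodes 0 and 1) = 1/(1/40 + 1/20) = 13.33 Ω
R_th = 13.33 Ω

Final answer: V_th = 4 V, R_th = 13.33 Ω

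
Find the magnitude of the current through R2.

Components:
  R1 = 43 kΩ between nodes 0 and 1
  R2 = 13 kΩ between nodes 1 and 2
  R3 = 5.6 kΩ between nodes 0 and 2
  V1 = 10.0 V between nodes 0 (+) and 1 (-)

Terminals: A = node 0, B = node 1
Nodal analysis, taking node 1 as the 0 V reference.
Source V1 fixes V_0 = 10 V.
KCL at each unknown node (sum of currents leaving = 0; resistances in Ω):
  Node 2: (V_2 - 0)/13000 + (V_2 - 10)/5600 = 0
Collecting terms: 0.0002555 × V_2 = 0.001786  =>  V_2 = 6.989 V
I_R2 = (V_1 - V_2)/R2 = (0 - 6.989)/13000 = -0.0005376 A
|I_R2| = 0.0005376 A

Final answer: |I_R2| = 0.0005376 A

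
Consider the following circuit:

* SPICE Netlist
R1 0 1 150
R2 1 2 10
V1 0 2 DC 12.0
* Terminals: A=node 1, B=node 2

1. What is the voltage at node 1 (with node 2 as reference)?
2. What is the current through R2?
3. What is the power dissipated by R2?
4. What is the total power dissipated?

Nodal analysis, taking node 2 as the 0 V reference.
Source V1 fixes V_0 = 12 V.
KCL at each unknown node (sum of currents leaving = 0; resistances in Ω):
  Node 1: (V_1 - 12)/150 + (V_1 - 0)/10 = 0
Collecting terms: 0.1067 × V_1 = 0.08  =>  V_1 = 0.75 V
Part 1:
  Read off the nodal solution: V_1 = 0.75 V
Part 2:
  I_R2 = (V_1 - V_2)/R2 = (0.75 - 0)/10 = 0.075 A
  Magnitude: I_R2 = 0.075 A
Part 3:
  I_R2 = (V_1 - V_2)/R2 = (0.75 - 0)/10 = 0.075 A
  P_R2 = I_R2² × R2 = (0.075)² × 10 = 0.05625 W
Part 4:
  Power in each resistor, P = (ΔV)²/R:
    P_R1 = (12 - 0.75)²/150 = 0.8438 W
    P_R2 = (0.75 - 0)²/10 = 0.05625 W
  P_total = P_R1 + P_R2 = 0.9 W

Final answers:
1. V_1 = 0.75 V
2. I_R2 = 0.075 A
3. P_R2 = 0.05625 W
4. P_total = 0.9 W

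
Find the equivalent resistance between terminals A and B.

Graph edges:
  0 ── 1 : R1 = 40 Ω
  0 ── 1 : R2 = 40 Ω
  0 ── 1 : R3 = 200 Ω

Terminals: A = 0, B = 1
Reduce the network between node 0 (A) and node 1 (B) by series/parallel combination:
  Rp1 = R1 ‖ R2 ‖ R3 (parallel, all between nodes 0 and 1) = 1/(1/40 + 1/40 + 1/200) = 18.18 Ω
R_eq = 18.18 Ω

Final answer: 18.18 Ω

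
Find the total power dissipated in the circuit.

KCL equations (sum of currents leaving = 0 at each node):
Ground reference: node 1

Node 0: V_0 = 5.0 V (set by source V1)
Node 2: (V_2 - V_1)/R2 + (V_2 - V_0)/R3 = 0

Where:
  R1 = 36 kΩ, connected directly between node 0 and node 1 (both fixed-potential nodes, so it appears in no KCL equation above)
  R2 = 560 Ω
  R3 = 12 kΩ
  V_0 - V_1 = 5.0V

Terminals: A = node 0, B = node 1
Nodal analysis, taking node 1 as the 0 V reference.
Source V1 fixes V_0 = 5 V.
KCL at each unknown node (sum of currents leaving = 0; resistances in Ω):
  Node 2: (V_2 - 0)/560 + (V_2 - 5)/12000 = 0
Collecting terms: 0.001869 × V_2 = 0.0004167  =>  V_2 = 0.2229 V
Power in each resistor, P = (ΔV)²/R:
  P_R1 = (5 - 0)²/36000 = 0.0006944 W
  P_R2 = (0 - 0.2229)²/560 = 0.00008875 W
  P_R3 = (5 - 0.2229)²/12000 = 0.001902 W
P_total = P_R1 + P_R2 + P_R3 = 0.002685 W

Final answer: 0.002685 W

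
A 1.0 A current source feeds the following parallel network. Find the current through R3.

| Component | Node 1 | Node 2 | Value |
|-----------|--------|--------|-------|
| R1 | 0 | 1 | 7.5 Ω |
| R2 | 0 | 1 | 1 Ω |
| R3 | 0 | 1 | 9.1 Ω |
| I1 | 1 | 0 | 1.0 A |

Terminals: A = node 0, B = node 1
All resistors sit directly between nodes 0 and 1, so they are in parallel and share one voltage V; the full source current 1 A splits among them.
1/R_par = 1/7.5 + 1/1 + 1/9.1 = 1.243 S  =>  R_par = 0.8044 Ω
V = I × R_par = 1 × 0.8044 = 0.8044 V
I_R3 = V/R3 = 0.8044/9.1 = 0.08839 A

Final answer: 0.08839 A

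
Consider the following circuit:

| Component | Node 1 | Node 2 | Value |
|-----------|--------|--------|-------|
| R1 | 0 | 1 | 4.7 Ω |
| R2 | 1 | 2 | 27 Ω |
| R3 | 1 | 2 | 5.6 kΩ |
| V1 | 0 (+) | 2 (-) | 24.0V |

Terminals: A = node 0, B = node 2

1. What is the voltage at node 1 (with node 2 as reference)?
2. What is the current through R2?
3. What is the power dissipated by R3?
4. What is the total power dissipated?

Nodal analysis, taking node 2 as the 0 V reference.
Source V1 fixes V_0 = 24 V.
KCL at each unknown node (sum of currents leaving = 0; resistances in Ω):
  Node 1: (V_1 - 24)/4.7 + (V_1 - 0)/27 + (V_1 - 0)/5600 = 0
Collecting terms: 0.25 × V_1 = 5.106  =>  V_1 = 20.43 V
Part 1:
  Read off the nodal solution: V_1 = 20.43 V
Part 2:
  I_R2 = (V_1 - V_2)/R2 = (20.43 - 0)/27 = 0.7566 A
  Magnitude: I_R2 = 0.7566 A
Part 3:
  I_R3 = (V_1 - V_2)/R3 = (20.43 - 0)/5600 = 0.003648 A
  P_R3 = I_R3² × R3 = (0.003648)² × 5600 = 0.07451 W
Part 4:
  Power in each resistor, P = (ΔV)²/R:
    P_R1 = (24 - 20.43)²/4.7 = 2.716 W
    P_R2 = (20.43 - 0)²/27 = 15.45 W
    P_R3 = (20.43 - 0)²/5600 = 0.07451 W
  P_total = P_R1 + P_R2 + P_R3 = 18.24 W

Final answers:
1. V_1 = 20.43 V
2. I_R2 = 0.7566 A
3. P_R3 = 0.07451 W
4. P_total = 18.24 W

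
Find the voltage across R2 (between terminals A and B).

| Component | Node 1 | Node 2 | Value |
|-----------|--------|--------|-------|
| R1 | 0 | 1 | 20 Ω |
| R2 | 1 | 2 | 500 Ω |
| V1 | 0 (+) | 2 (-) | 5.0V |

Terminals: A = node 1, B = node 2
R1 and R2 are in series across V1 (node 0 → node 1 → node 2), and the output A–B is taken across R2, so this is a voltage divider.
Series current: I = V1/(R1 + R2) = 5/(20 + 500) = 5/520 = 0.009615 A
V_R2 = I × R2 = V1 × R2/(R1 + R2) = 5 × 500/520 = 4.808 V

Final answer: 4.808 V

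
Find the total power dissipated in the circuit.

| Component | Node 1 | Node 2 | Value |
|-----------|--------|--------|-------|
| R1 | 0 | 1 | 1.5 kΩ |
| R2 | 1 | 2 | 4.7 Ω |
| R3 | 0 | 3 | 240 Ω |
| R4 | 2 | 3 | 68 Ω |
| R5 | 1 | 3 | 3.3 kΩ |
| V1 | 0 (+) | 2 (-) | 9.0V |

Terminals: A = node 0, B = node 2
Nodal analysis, taking node 2 as the 0 V reference.
Source V1 fixes V_0 = 9 V.
KCL at each unknown node (sum of currents leaving = 0; resistances in Ω):
  Node 1: (V_1 - 9)/1500 + (V_1 - 0)/4.7 + (V_1 - V_3)/3300 = 0
  Node 3: (V_3 - 9)/240 + (V_3 - 0)/68 + (V_3 - V_1)/3300 = 0
Collecting terms (coefficients in siemens):
  0.2137·V_1 - 0.000303·V_3 = 0.006
  0.01918·V_3 - 0.000303·V_1 = 0.0375
Determinant D = (0.2137)(0.01918) - (-0.000303)(-0.000303) = 0.004098
V_1 = [(0.006)(0.01918) - (-0.000303)(0.0375)]/D = 0.03085 V
V_3 = [(0.2137)(0.0375) - (0.006)(-0.000303)]/D = 1.956 V
Power in each resistor, P = (ΔV)²/R:
  P_R1 = (9 - 0.03085)²/1500 = 0.05363 W
  P_R2 = (0.03085 - 0)²/4.7 = 0.0002024 W
  P_R3 = (9 - 1.956)²/240 = 0.2067 W
  P_R4 = (0 - 1.956)²/68 = 0.05627 W
  P_R5 = (0.03085 - 1.956)²/3300 = 0.001123 W
P_total = P_R1 + P_R2 + P_R3 + P_R4 + P_R5 = 0.318 W

Final answer: 0.318 W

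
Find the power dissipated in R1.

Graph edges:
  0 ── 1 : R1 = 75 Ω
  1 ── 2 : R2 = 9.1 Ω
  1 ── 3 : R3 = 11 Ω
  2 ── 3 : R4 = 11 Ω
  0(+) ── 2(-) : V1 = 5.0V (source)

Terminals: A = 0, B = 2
Nodal analysis, taking node 2 as the 0 V reference.
Source V1 fixes V_0 = 5 V.
KCL at each unknown node (sum of currents leaving = 0; resistances in Ω):
  Node 1: (V_1 - 5)/75 + (V_1 - 0)/9.1 + (V_1 - V_3)/11 = 0
  Node 3: (V_3 - V_1)/11 + (V_3 - 0)/11 = 0
Collecting terms (coefficients in siemens):
  0.2141·V_1 - 0.09091·V_3 = 0.06667
  0.1818·V_3 - 0.09091·V_1 = 0
Determinant D = (0.2141)(0.1818) - (-0.09091)(-0.09091) = 0.03067
V_1 = [(0.06667)(0.1818) - (-0.09091)(0)]/D = 0.3952 V
V_3 = [(0.2141)(0) - (0.06667)(-0.09091)]/D = 0.1976 V
I_R1 = (V_0 - V_1)/R1 = (5 - 0.3952)/75 = 0.0614 A
P_R1 = I_R1² × R1 = (0.0614)² × 75 = 0.2827 W

Final answer: 0.2827 W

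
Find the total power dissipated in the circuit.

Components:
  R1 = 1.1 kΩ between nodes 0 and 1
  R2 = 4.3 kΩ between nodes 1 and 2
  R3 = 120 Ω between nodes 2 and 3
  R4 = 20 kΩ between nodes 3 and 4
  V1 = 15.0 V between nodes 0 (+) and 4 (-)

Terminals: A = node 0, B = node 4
Nodal analysis, taking node 4 as the 0 V reference.
Source V1 fixes V_0 = 15 V.
KCL at each unknown node (sum of currents leaving = 0; resistances in Ω):
  Node 1: (V_1 - 15)/1100 + (V_1 - V_2)/4300 = 0
  Node 2: (V_2 - V_1)/4300 + (V_2 - V_3)/120 = 0
  Node 3: (V_3 - V_2)/120 + (V_3 - 0)/20000 = 0
Collecting terms (coefficients in siemens):
  0.001142·V_1 - 0.0002326·V_2 = 0.01364
  0.008566·V_2 - 0.0002326·V_1 - 0.008333·V_3 = 0
  0.008383·V_3 - 0.008333·V_2 = 0
Solving these 3 simultaneous equations (Gaussian elimination) gives:
  V_1 = 14.35 V, V_2 = 11.83 V, V_3 = 11.76 V
Power in each resistor, P = (ΔV)²/R:
  P_R1 = (15 - 14.35)²/1100 = 0.00038 W
  P_R2 = (14.35 - 11.83)²/4300 = 0.001486 W
  P_R3 = (11.83 - 11.76)²/120 = 0.00004146 W
  P_R4 = (11.76 - 0)²/20000 = 0.00691 W
P_total = P_R1 + P_R2 + P_R3 + P_R4 = 0.008817 W

Final answer: 0.008817 W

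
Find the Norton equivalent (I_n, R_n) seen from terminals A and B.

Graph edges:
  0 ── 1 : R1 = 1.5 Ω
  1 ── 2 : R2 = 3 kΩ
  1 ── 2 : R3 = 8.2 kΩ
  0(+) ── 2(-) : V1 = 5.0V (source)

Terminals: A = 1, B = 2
Find the Thévenin equivalent first; then I_n = V_th/R_th and R_n = R_th.
Step 1 — V_th is the open-circuit voltage V_A - V_B (nothing connected across the terminals).
Nodal analysis, taking node 2 as the 0 V reference.
Source V1 fixes V_0 = 5 V.
KCL at each unknown node (sum of currents leaving = 0; resistances in Ω):
  Node 1: (V_1 - 5)/1.5 + (V_1 - 0)/3000 + (V_1 - 0)/8200 = 0
Collecting terms: 0.6671 × V_1 = 3.333  =>  V_1 = 4.997 V
V_th = V_1 - V_2 = 4.997 - 0 = 4.997 V
Step 2 — R_th: zero the source — replace V1 by a short circuit (node 2 merges into node 0) — and find the resistance seen between A (node 1) and B (node 0).
Reduce the network between node 1 (A) and node 0 (B) by series/parallel combination:
  Rp1 = R1 ‖ R2 ‖ R3 (parallel, all between nodes 0 and 1) = 1/(1/1.5 + 1/3000 + 1/8200) = 1.499 Ω
R_th = 1.499 Ω
I_n = V_th/R_th = 4.997/1.499 = 3.333 A, and R_n = R_th = 1.499 Ω

Final answer: I_n = 3.333 A, R_n = 1.499 Ω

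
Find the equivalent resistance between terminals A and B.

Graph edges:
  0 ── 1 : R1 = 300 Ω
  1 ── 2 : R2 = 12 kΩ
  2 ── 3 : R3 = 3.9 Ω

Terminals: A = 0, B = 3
Reduce the network between node 0 (A) and node 3 (B) by series/parallel combination:
  Rs1 = R1 + R2 (series, joined only at node 1) = 300 + 12000 = 12300 Ω
  Rs2 = R3 + Rs1 (series, joined only at node 2) = 3.9 + 12300 = 12300 Ω
R_eq = 12.3 kΩ

Final answer: 12.3 kΩ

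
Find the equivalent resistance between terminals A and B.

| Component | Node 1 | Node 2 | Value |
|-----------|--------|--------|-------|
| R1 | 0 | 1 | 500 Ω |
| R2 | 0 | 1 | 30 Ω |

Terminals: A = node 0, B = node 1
Reduce the network between node 0 (A) and node 1 (B) by series/parallel combination:
  Rp1 = R1 ‖ R2 (parallel, both between nodes 0 and 1) = 1/(1/500 + 1/30) = 28.3 Ω
R_eq = 28.3 Ω

Final answer: 28.3 Ω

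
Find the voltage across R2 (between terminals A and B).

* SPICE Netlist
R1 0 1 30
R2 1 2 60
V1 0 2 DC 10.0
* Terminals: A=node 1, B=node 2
R1 and R2 are in series across V1 (node 0 → node 1 → node 2), and the output A–B is taken across R2, so this is a voltage divider.
Series current: I = V1/(R1 + R2) = 10/(30 + 60) = 10/90 = 0.1111 A
V_R2 = I × R2 = V1 × R2/(R1 + R2) = 10 × 60/90 = 6.667 V

Final answer: 6.667 V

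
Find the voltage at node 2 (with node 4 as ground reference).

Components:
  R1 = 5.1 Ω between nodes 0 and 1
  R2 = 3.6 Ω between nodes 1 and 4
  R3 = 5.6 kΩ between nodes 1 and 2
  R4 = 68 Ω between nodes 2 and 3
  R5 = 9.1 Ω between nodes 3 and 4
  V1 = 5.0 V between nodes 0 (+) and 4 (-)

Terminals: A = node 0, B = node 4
Nodal analysis, taking node 4 as the 0 V reference.
Source V1 fixes V_0 = 5 V.
KCL at each unknown node (sum of currents leaving = 0; resistances in Ω):
  Node 1: (V_1 - 5)/5.1 + (V_1 - 0)/3.6 + (V_1 - V_2)/5600 = 0
  Node 2: (V_2 - V_1)/5600 + (V_2 - V_3)/68 = 0
  Node 3: (V_3 - V_2)/68 + (V_3 - 0)/9.1 = 0
Collecting terms (coefficients in siemens):
  0.474·V_1 - 0.0001786·V_2 = 0.9804
  0.01488·V_2 - 0.0001786·V_1 - 0.01471·V_3 = 0
  0.1246·V_3 - 0.01471·V_2 = 0
Solving these 3 simultaneous equations (Gaussian elimination) gives:
  V_1 = 2.068 V, V_2 = 0.02809 V, V_3 = 0.003315 V
The requested potential is V_2 = 0.02809 V.

Final answer: V_2 = 0.02809 V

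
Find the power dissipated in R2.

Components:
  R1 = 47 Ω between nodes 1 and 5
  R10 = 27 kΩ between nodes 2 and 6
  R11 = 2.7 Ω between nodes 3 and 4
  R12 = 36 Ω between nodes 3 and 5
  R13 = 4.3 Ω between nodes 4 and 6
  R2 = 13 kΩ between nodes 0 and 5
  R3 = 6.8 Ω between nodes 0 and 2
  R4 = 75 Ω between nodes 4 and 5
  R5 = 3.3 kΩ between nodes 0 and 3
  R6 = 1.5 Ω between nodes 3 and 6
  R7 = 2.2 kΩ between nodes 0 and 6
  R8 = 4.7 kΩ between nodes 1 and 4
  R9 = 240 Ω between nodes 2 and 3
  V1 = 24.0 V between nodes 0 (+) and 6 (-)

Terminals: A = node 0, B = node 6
Nodal analysis, taking node 6 as the 0 V reference.
Source V1 fixes V_0 = 24 V.
KCL at each unknown node (sum of currents leaving = 0; resistances in Ω):
  Node 1: (V_1 - V_5)/47 + (V_1 - V_4)/4700 = 0
  Node 2: (V_2 - 24)/6.8 + (V_2 - V_3)/240 + (V_2 - 0)/27000 = 0
  Node 3: (V_3 - 24)/3300 + (V_3 - 0)/1.5 + (V_3 - V_2)/240 + (V_3 - V_4)/2.7 + (V_3 - V_5)/36 = 0
  Node 4: (V_4 - V_5)/75 + (V_4 - V_1)/4700 + (V_4 - V_3)/2.7 + (V_4 - 0)/4.3 = 0
  Node 5: (V_5 - V_1)/47 + (V_5 - 24)/13000 + (V_5 - V_4)/75 + (V_5 - V_3)/36 = 0
Collecting terms (coefficients in siemens):
  0.02149·V_1 - 0.0002128·V_4 - 0.02128·V_5 = 0
  0.1513·V_2 - 0.004167·V_3 = 3.529
  1.069·V_3 - 0.004167·V_2 - 0.3704·V_4 - 0.02778·V_5 = 0.007273
  0.6165·V_4 - 0.0002128·V_1 - 0.3704·V_3 - 0.01333·V_5 = 0
  0.06246·V_5 - 0.02128·V_1 - 0.02778·V_3 - 0.01333·V_4 = 0.001846
Solving these 5 simultaneous equations (Gaussian elimination) gives:
  V_1 = 0.1579 V, V_2 = 23.34 V, V_3 = 0.1301 V, V_4 = 0.08168 V
  V_5 = 0.1586 V
I_R2 = (V_0 - V_5)/R2 = (24 - 0.1586)/13000 = 0.001834 A
P_R2 = I_R2² × R2 = (0.001834)² × 13000 = 0.04372 W

Final answer: 0.04372 W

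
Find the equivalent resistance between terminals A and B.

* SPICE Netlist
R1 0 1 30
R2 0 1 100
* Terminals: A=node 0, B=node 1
Reduce the network between node 0 (A) and node 1 (B) by series/parallel combination:
  Rp1 = R1 ‖ R2 (parallel, both between nodes 0 and 1) = 1/(1/30 + 1/100) = 23.08 Ω
R_eq = 23.08 Ω

Final answer: 23.08 Ω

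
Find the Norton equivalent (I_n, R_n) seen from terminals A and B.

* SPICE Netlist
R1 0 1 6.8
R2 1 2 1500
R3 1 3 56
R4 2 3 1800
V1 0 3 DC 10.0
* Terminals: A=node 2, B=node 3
Find the Thévenin equivalent first; then I_n = V_th/R_th and R_n = R_th.
Step 1 — V_th is the open-circuit voltage V_A - V_B (nothing connected across the terminals).
Nodal analysis, taking node 3 as the 0 V reference.
Source V1 fixes V_0 = 10 V.
KCL at each unknown node (sum of currents leaving = 0; resistances in Ω):
  Node 1: (V_1 - 10)/6.8 + (V_1 - V_2)/1500 + (V_1 - 0)/56 = 0
  Node 2: (V_2 - V_1)/1500 + (V_2 - 0)/1800 = 0
Collecting terms (coefficients in siemens):
  0.1656·V_1 - 0.0006667·V_2 = 1.471
  0.001222·V_2 - 0.0006667·V_1 = 0
Determinant D = (0.1656)(0.001222) - (-0.0006667)(-0.0006667) = 0.0002019
V_1 = [(1.471)(0.001222) - (-0.0006667)(0)]/D = 8.901 V
V_2 = [(0.1656)(0) - (1.471)(-0.0006667)]/D = 4.855 V
V_th = V_2 - V_3 = 4.855 - 0 = 4.855 V
Step 2 — R_th: zero the source — replace V1 by a short circuit (node 3 merges into node 0) — and find the resistance seen between A (node 2) and B (node 0).
Reduce the network between node 2 (A) and node 0 (B) by series/parallel combination:
  Rp1 = R1 ‖ R3 (parallel, both between nodes 0 and 1) = 1/(1/6.8 + 1/56) = 6.064 Ω
  Rs1 = R2 + Rp1 (series, joined only at node 1) = 1500 + 6.064 = 1506 Ω
  Rp2 = R4 ‖ Rs1 (parallel, both between nodes 0 and 2) = 1/(1/1800 + 1/1506) = 820 Ω
R_th = 820 Ω
I_n = V_th/R_th = 4.855/820 = 0.005921 A, and R_n = R_th = 820 Ω

Final answer: I_n = 0.005921 A, R_n = 820 Ω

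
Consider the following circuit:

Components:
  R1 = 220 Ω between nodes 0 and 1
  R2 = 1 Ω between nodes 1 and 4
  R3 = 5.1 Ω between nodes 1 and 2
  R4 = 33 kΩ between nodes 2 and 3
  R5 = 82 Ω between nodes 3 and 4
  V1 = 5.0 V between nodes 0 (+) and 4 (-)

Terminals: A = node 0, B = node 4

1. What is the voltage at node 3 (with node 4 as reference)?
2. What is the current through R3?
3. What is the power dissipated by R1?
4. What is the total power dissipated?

Nodal analysis, taking node 4 as the 0 V reference.
Source V1 fixes V_0 = 5 V.
KCL at each unknown node (sum of currents leaving = 0; resistances in Ω):
  Node 1: (V_1 - 5)/220 + (V_1 - 0)/1 + (V_1 - V_2)/5.1 = 0
  Node 2: (V_2 - V_1)/5.1 + (V_2 - V_3)/33000 = 0
  Node 3: (V_3 - V_2)/33000 + (V_3 - 0)/82 = 0
Collecting terms (coefficients in siemens):
  1.201·V_1 - 0.1961·V_2 = 0.02273
  0.1961·V_2 - 0.1961·V_1 - 0.0000303·V_3 = 0
  0.01223·V_3 - 0.0000303·V_2 = 0
Solving these 3 simultaneous equations (Gaussian elimination) gives:
  V_1 = 0.02262 V, V_2 = 0.02262 V, V_3 = 0.00005607 V
Part 1:
  Read off the nodal solution: V_3 = 0.00005607 V
Part 2:
  I_R3 = (V_1 - V_2)/R3 = (0.02262 - 0.02262)/5.1 = 0.0000006838 A
  Magnitude: I_R3 = 0.0000006838 A
Part 3:
  I_R1 = (V_0 - V_1)/R1 = (5 - 0.02262)/220 = 0.02262 A
  P_R1 = I_R1² × R1 = (0.02262)² × 220 = 0.1126 W
Part 4:
  Power in each resistor, P = (ΔV)²/R:
    P_R1 = (5 - 0.02262)²/220 = 0.1126 W
    P_R2 = (0.02262 - 0)²/1 = 0.0005118 W
    P_R3 = (0.02262 - 0.02262)²/5.1 = 0.000000000002384 W
    P_R4 = (0.02262 - 0.00005607)²/33000 = 0.00000001543 W
    P_R5 = (0.00005607 - 0)²/82 = 0.00000000003834 W
  P_total = P_R1 + P_R2 + P_R3 + P_R4 + P_R5 = 0.1131 W

Final answers:
1. V_3 = 5.607e-05 V
2. I_R3 = 6.838e-07 A
3. P_R1 = 0.1126 W
4. P_total = 0.1131 W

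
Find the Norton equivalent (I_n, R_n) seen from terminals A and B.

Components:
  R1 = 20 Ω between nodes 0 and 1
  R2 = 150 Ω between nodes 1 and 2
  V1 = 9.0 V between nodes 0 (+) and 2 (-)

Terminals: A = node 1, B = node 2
Find the Thévenin equivalent first; then I_n = V_th/R_th and R_n = R_th.
Step 1 — V_th is the open-circuit voltage V_A - V_B (nothing connected across the terminals).
Nodal analysis, taking node 2 as the 0 V reference.
Source V1 fixes V_0 = 9 V.
KCL at each unknown node (sum of currents leaving = 0; resistances in Ω):
  Node 1: (V_1 - 9)/20 + (V_1 - 0)/150 = 0
Collecting terms: 0.05667 × V_1 = 0.45  =>  V_1 = 7.941 V
V_th = V_1 - V_2 = 7.941 - 0 = 7.941 V
Step 2 — R_th: zero the source — replace V1 by a short circuit (node 2 merges into node 0) — and find the resistance seen between A (node 1) and B (node 0).
Reduce the network between node 1 (A) and node 0 (B) by series/parallel combination:
  Rp1 = R1 ‖ R2 (parallel, both between nodes 0 and 1) = 1/(1/20 + 1/150) = 17.65 Ω
R_th = 17.65 Ω
I_n = V_th/R_th = 7.941/17.65 = 0.45 A, and R_n = R_th = 17.65 Ω

Final answer: I_n = 0.45 A, R_n = 17.65 Ω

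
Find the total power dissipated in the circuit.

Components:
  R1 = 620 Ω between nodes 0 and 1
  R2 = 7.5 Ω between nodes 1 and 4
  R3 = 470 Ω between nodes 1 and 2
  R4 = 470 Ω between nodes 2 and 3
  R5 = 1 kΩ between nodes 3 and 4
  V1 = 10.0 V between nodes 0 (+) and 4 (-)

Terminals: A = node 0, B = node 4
Nodal analysis, taking node 4 as the 0 V reference.
Source V1 fixes V_0 = 10 V.
KCL at each unknown node (sum of currents leaving = 0; resistances in Ω):
  Node 1: (V_1 - 10)/620 + (V_1 - 0)/7.5 + (V_1 - V_2)/470 = 0
  Node 2: (V_2 - V_1)/470 + (V_2 - V_3)/470 = 0
  Node 3: (V_3 - V_2)/470 + (V_3 - 0)/1000 = 0
Collecting terms (coefficients in siemens):
  0.1371·V_1 - 0.002128·V_2 = 0.01613
  0.004255·V_2 - 0.002128·V_1 - 0.002128·V_3 = 0
  0.003128·V_3 - 0.002128·V_2 = 0
Solving these 3 simultaneous equations (Gaussian elimination) gives:
  V_1 = 0.1191 V, V_2 = 0.09022 V, V_3 = 0.06137 V
Power in each resistor, P = (ΔV)²/R:
  P_R1 = (10 - 0.1191)²/620 = 0.1575 W
  P_R2 = (0.1191 - 0)²/7.5 = 0.00189 W
  P_R3 = (0.1191 - 0.09022)²/470 = 0.00000177 W
  P_R4 = (0.09022 - 0.06137)²/470 = 0.00000177 W
  P_R5 = (0.06137 - 0)²/1000 = 0.000003767 W
P_total = P_R1 + P_R2 + P_R3 + P_R4 + P_R5 = 0.1594 W

Final answer: 0.1594 W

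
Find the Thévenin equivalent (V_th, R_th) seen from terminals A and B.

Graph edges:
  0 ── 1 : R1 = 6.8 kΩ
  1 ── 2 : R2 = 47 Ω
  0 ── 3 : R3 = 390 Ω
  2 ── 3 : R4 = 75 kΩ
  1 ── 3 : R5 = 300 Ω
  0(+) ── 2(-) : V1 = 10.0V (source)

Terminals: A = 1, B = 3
Step 1 — V_th is the open-circuit voltage V_A - V_B (nothing connected across the terminals).
Nodal analysis, taking node 2 as the 0 V reference.
Source V1 fixes V_0 = 10 V.
KCL at each unknown node (sum of currents leaving = 0; resistances in Ω):
  Node 1: (V_1 - 10)/6800 + (V_1 - 0)/47 + (V_1 - V_3)/300 = 0
  Node 3: (V_3 - 10)/390 + (V_3 - 0)/75000 + (V_3 - V_1)/300 = 0
Collecting terms (coefficients in siemens):
  0.02476·V_1 - 0.003333·V_3 = 0.001471
  0.005911·V_3 - 0.003333·V_1 = 0.02564
Determinant D = (0.02476)(0.005911) - (-0.003333)(-0.003333) = 0.0001352
V_1 = [(0.001471)(0.005911) - (-0.003333)(0.02564)]/D = 0.6964 V
V_3 = [(0.02476)(0.02564) - (0.001471)(-0.003333)]/D = 4.731 V
V_th = V_1 - V_3 = 0.6964 - 4.731 = -4.034 V
Step 2 — R_th: zero the source — replace V1 by a short circuit (node 2 merges into node 0) — and find the resistance seen between A (node 1) and B (node 3).
Reduce the network between node 1 (A) and node 3 (B) by series/parallel combination:
  Rp1 = R1 ‖ R2 (parallel, both between nodes 0 and 1) = 1/(1/6800 + 1/47) = 46.68 Ω
  Rp2 = R3 ‖ R4 (parallel, both between nodes 0 and 3) = 1/(1/390 + 1/75000) = 388 Ω
  Rs1 = Rp1 + Rp2 (series, joined only at node 0) = 46.68 + 388 = 434.7 Ω
  Rp3 = R5 ‖ Rs1 (parallel, both between nodes 1 and 3) = 1/(1/300 + 1/434.7) = 177.5 Ω
R_th = 177.5 Ω

Final answer: V_th = -4.034 V, R_th = 177.5 Ω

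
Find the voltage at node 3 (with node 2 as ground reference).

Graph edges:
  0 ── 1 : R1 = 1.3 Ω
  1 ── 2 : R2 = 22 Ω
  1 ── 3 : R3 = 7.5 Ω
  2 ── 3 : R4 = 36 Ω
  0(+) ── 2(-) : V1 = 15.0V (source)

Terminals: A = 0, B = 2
Nodal analysis, taking node 2 as the 0 V reference.
Source V1 fixes V_0 = 15 V.
KCL at each unknown node (sum of currents leaving = 0; resistances in Ω):
  Node 1: (V_1 - 15)/1.3 + (V_1 - 0)/22 + (V_1 - V_3)/7.5 = 0
  Node 3: (V_3 - V_1)/7.5 + (V_3 - 0)/36 = 0
Collecting terms (coefficients in siemens):
  0.948·V_1 - 0.1333·V_3 = 11.54
  0.1611·V_3 - 0.1333·V_1 = 0
Determinant D = (0.948)(0.1611) - (-0.1333)(-0.1333) = 0.135
V_1 = [(11.54)(0.1611) - (-0.1333)(0)]/D = 13.77 V
V_3 = [(0.948)(0) - (11.54)(-0.1333)]/D = 11.4 V
The requested potential is V_3 = 11.4 V.

Final answer: V_3 = 11.4 V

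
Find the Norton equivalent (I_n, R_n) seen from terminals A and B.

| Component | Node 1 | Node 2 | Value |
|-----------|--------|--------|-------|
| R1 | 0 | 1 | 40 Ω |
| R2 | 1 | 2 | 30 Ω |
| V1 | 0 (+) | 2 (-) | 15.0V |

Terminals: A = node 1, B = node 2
Find the Thévenin equivalent first; then I_n = V_th/R_th and R_n = R_th.
Step 1 — V_th is the open-circuit voltage V_A - V_B (nothing connected across the terminals).
Nodal analysis, taking node 2 as the 0 V reference.
Source V1 fixes V_0 = 15 V.
KCL at each unknown node (sum of currents leaving = 0; resistances in Ω):
  Node 1: (V_1 - 15)/40 + (V_1 - 0)/30 = 0
Collecting terms: 0.05833 × V_1 = 0.375  =>  V_1 = 6.429 V
V_th = V_1 - V_2 = 6.429 - 0 = 6.429 V
Step 2 — R_th: zero the source — replace V1 by a short circuit (node 2 merges into node 0) — and find the resistance seen between A (node 1) and B (node 0).
Reduce the network between node 1 (A) and node 0 (B) by series/parallel combination:
  Rp1 = R1 ‖ R2 (parallel, both between nodes 0 and 1) = 1/(1/40 + 1/30) = 17.14 Ω
R_th = 17.14 Ω
I_n = V_th/R_th = 6.429/17.14 = 0.375 A, and R_n = R_th = 17.14 Ω

Final answer: I_n = 0.375 A, R_n = 17.14 Ω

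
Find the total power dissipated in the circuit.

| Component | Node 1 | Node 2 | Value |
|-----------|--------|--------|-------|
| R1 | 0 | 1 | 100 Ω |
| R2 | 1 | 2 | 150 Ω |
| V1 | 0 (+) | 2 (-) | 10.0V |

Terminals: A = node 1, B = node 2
Nodal analysis, taking node 2 as the 0 V reference.
Source V1 fixes V_0 = 10 V.
KCL at each unknown node (sum of currents leaving = 0; resistances in Ω):
  Node 1: (V_1 - 10)/100 + (V_1 - 0)/150 = 0
Collecting terms: 0.01667 × V_1 = 0.1  =>  V_1 = 6 V
Power in each resistor, P = (ΔV)²/R:
  P_R1 = (10 - 6)²/100 = 0.16 W
  P_R2 = (6 - 0)²/150 = 0.24 W
P_total = P_R1 + P_R2 = 0.4 W

Final answer: 0.4 W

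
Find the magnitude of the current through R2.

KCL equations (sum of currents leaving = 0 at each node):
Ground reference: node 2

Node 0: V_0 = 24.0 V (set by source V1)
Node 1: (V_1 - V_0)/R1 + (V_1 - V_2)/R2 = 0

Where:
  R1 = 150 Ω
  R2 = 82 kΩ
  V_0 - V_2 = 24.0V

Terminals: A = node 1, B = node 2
Nodal analysis, taking node 2 as the 0 V reference.
Source V1 fixes V_0 = 24 V.
KCL at each unknown node (sum of currents leaving = 0; resistances in Ω):
  Node 1: (V_1 - 24)/150 + (V_1 - 0)/82000 = 0
Collecting terms: 0.006679 × V_1 = 0.16  =>  V_1 = 23.96 V
I_R2 = (V_1 - V_2)/R2 = (23.96 - 0)/82000 = 0.0002921 A
|I_R2| = 0.0002921 A

Final answer: |I_R2| = 0.0002921 A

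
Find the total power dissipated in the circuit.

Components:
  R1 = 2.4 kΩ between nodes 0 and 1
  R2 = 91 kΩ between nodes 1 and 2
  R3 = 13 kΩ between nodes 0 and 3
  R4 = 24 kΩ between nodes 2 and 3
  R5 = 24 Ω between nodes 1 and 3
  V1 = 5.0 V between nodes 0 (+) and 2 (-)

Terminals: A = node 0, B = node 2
Nodal analysis, taking node 2 as the 0 V reference.
Source V1 fixes V_0 = 5 V.
KCL at each unknown node (sum of currents leaving = 0; resistances in Ω):
  Node 1: (V_1 - 5)/2400 + (V_1 - 0)/91000 + (V_1 - V_3)/24 = 0
  Node 3: (V_3 - 5)/13000 + (V_3 - 0)/24000 + (V_3 - V_1)/24 = 0
Collecting terms (coefficients in siemens):
  0.04209·V_1 - 0.04167·V_3 = 0.002083
  0.04179·V_3 - 0.04167·V_1 = 0.0003846
Determinant D = (0.04209)(0.04179) - (-0.04167)(-0.04167) = 0.00002281
V_1 = [(0.002083)(0.04179) - (-0.04167)(0.0003846)]/D = 4.519 V
V_3 = [(0.04209)(0.0003846) - (0.002083)(-0.04167)]/D = 4.515 V
Power in each resistor, P = (ΔV)²/R:
  P_R1 = (5 - 4.519)²/2400 = 0.00009648 W
  P_R2 = (4.519 - 0)²/91000 = 0.0002244 W
  P_R3 = (5 - 4.515)²/13000 = 0.00001808 W
  P_R4 = (0 - 4.515)²/24000 = 0.0008495 W
  P_R5 = (4.519 - 4.515)²/24 = 0.0000005461 W
P_total = P_R1 + P_R2 + P_R3 + P_R4 + P_R5 = 0.001189 W

Final answer: 0.001189 W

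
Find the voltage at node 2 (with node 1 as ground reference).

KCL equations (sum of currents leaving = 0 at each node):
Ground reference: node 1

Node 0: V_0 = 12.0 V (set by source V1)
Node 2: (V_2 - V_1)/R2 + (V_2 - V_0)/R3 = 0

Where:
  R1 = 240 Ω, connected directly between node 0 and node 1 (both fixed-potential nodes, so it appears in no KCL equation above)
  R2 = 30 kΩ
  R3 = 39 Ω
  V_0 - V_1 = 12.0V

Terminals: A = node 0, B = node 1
Nodal analysis, taking node 1 as the 0 V reference.
Source V1 fixes V_0 = 12 V.
KCL at each unknown node (sum of currents leaving = 0; resistances in Ω):
  Node 2: (V_2 - 0)/30000 + (V_2 - 12)/39 = 0
Collecting terms: 0.02567 × V_2 = 0.3077  =>  V_2 = 11.98 V
The requested potential is V_2 = 11.98 V.

Final answer: V_2 = 11.98 V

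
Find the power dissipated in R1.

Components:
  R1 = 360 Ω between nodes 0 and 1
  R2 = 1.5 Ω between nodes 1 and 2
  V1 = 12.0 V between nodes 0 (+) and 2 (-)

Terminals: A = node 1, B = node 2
Nodal analysis, taking node 2 as the 0 V reference.
Source V1 fixes V_0 = 12 V.
KCL at each unknown node (sum of currents leaving = 0; resistances in Ω):
  Node 1: (V_1 - 12)/360 + (V_1 - 0)/1.5 = 0
Collecting terms: 0.6694 × V_1 = 0.03333  =>  V_1 = 0.04979 V
I_R1 = (V_0 - V_1)/R1 = (12 - 0.04979)/360 = 0.0332 A
P_R1 = I_R1² × R1 = (0.0332)² × 360 = 0.3967 W

Final answer: 0.3967 W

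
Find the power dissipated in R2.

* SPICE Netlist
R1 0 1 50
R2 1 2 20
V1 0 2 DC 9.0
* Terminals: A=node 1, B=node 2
Nodal analysis, taking node 2 as the 0 V reference.
Source V1 fixes V_0 = 9 V.
KCL at each unknown node (sum of currents leaving = 0; resistances in Ω):
  Node 1: (V_1 - 9)/50 + (V_1 - 0)/20 = 0
Collecting terms: 0.07 × V_1 = 0.18  =>  V_1 = 2.571 V
I_R2 = (V_1 - V_2)/R2 = (2.571 - 0)/20 = 0.1286 A
P_R2 = I_R2² × R2 = (0.1286)² × 20 = 0.3306 W

Final answer: 0.3306 W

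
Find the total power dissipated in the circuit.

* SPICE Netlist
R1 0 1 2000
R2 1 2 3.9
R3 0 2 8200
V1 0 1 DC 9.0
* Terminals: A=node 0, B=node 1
Nodal analysis, taking node 1 as the 0 V reference.
Source V1 fixes V_0 = 9 V.
KCL at each unknown node (sum of currents leaving = 0; resistances in Ω):
  Node 2: (V_2 - 0)/3.9 + (V_2 - 9)/8200 = 0
Collecting terms: 0.2565 × V_2 = 0.001098  =>  V_2 = 0.004278 V
Power in each resistor, P = (ΔV)²/R:
  P_R1 = (9 - 0)²/2000 = 0.0405 W
  P_R2 = (0 - 0.004278)²/3.9 = 0.000004694 W
  P_R3 = (9 - 0.004278)²/8200 = 0.009869 W
P_total = P_R1 + P_R2 + P_R3 = 0.05037 W

Final answer: 0.05037 W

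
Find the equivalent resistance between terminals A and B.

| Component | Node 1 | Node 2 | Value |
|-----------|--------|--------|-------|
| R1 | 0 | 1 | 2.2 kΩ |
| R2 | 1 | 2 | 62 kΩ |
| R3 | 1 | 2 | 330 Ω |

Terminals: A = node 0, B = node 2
Reduce the network between node 0 (A) and node 2 (B) by series/parallel combination:
  Rp1 = R2 ‖ R3 (parallel, both between nodes 1 and 2) = 1/(1/62000 + 1/330) = 328.3 Ω
  Rs1 = R1 + Rp1 (series, joined only at node 1) = 2200 + 328.3 = 2528 Ω
R_eq = 2.528 kΩ

Final answer: 2.528 kΩ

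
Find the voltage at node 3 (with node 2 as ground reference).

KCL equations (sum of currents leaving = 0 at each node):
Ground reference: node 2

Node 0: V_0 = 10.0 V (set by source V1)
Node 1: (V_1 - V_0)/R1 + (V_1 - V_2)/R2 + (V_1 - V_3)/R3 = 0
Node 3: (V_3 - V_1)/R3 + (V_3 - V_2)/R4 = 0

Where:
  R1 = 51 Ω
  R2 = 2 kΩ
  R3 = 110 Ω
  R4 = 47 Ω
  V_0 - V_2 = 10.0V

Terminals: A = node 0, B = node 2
Nodal analysis, taking node 2 as the 0 V reference.
Source V1 fixes V_0 = 10 V.
KCL at each unknown node (sum of currents leaving = 0; resistances in Ω):
  Node 1: (V_1 - 10)/51 + (V_1 - 0)/2000 + (V_1 - V_3)/110 = 0
  Node 3: (V_3 - V_1)/110 + (V_3 - 0)/47 = 0
Collecting terms (coefficients in siemens):
  0.0292·V_1 - 0.009091·V_3 = 0.1961
  0.03037·V_3 - 0.009091·V_1 = 0
Determinant D = (0.0292)(0.03037) - (-0.009091)(-0.009091) = 0.000804
V_1 = [(0.1961)(0.03037) - (-0.009091)(0)]/D = 7.406 V
V_3 = [(0.0292)(0) - (0.1961)(-0.009091)]/D = 2.217 V
The requested potential is V_3 = 2.217 V.

Final answer: V_3 = 2.217 V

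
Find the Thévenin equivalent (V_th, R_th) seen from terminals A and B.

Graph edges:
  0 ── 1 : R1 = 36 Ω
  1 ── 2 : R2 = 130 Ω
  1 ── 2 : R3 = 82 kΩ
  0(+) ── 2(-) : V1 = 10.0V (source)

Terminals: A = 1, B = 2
Step 1 — V_th is the open-circuit voltage V_A - V_B (nothing connected across the terminals).
Nodal analysis, taking node 2 as the 0 V reference.
Source V1 fixes V_0 = 10 V.
KCL at each unknown node (sum of currents leaving = 0; resistances in Ω):
  Node 1: (V_1 - 10)/36 + (V_1 - 0)/130 + (V_1 - 0)/82000 = 0
Collecting terms: 0.03548 × V_1 = 0.2778  =>  V_1 = 7.829 V
V_th = V_1 - V_2 = 7.829 - 0 = 7.829 V
Step 2 — R_th: zero the source — replace V1 by a short circuit (node 2 merges into node 0) — and find the resistance seen between A (node 1) and B (node 0).
Reduce the network between node 1 (A) and node 0 (B) by series/parallel combination:
  Rp1 = R1 ‖ R2 ‖ R3 (parallel, all between nodes 0 and 1) = 1/(1/36 + 1/130 + 1/82000) = 28.18 Ω
R_th = 28.18 Ω

Final answer: V_th = 7.829 V, R_th = 28.18 Ω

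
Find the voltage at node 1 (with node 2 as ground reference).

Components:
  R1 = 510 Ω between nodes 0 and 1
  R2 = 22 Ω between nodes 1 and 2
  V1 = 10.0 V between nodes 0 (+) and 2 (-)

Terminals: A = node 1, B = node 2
Nodal analysis, taking node 2 as the 0 V reference.
Source V1 fixes V_0 = 10 V.
KCL at each unknown node (sum of currents leaving = 0; resistances in Ω):
  Node 1: (V_1 - 10)/510 + (V_1 - 0)/22 = 0
Collecting terms: 0.04742 × V_1 = 0.01961  =>  V_1 = 0.4135 V
The requested potential is V_1 = 0.4135 V.

Final answer: V_1 = 0.4135 V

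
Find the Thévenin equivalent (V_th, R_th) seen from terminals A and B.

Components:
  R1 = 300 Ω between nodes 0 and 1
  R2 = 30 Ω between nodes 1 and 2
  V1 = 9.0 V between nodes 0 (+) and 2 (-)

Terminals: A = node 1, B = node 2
Step 1 — V_th is the open-circuit voltage V_A - V_B (nothing connected across the terminals).
Nodal analysis, taking node 2 as the 0 V reference.
Source V1 fixes V_0 = 9 V.
KCL at each unknown node (sum of currents leaving = 0; resistances in Ω):
  Node 1: (V_1 - 9)/300 + (V_1 - 0)/30 = 0
Collecting terms: 0.03667 × V_1 = 0.03  =>  V_1 = 0.8182 V
V_th = V_1 - V_2 = 0.8182 - 0 = 0.8182 V
Step 2 — R_th: zero the source — replace V1 by a short circuit (node 2 merges into node 0) — and find the resistance seen between A (node 1) and B (node 0).
Reduce the network between node 1 (A) and node 0 (B) by series/parallel combination:
  Rp1 = R1 ‖ R2 (parallel, both between nodes 0 and 1) = 1/(1/300 + 1/30) = 27.27 Ω
R_th = 27.27 Ω

Final answer: V_th = 0.8182 V, R_th = 27.27 Ω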